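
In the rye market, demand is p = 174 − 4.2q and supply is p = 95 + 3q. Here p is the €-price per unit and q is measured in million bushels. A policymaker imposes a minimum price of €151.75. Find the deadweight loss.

Competitive equilibrium: 174 − 4.2q = 95 + 3q → q* = 10.9722, p* = 127.9167.
At the floor p = 151.75, quantity demanded = (174 − 151.75)/4.2 = 5.2976.
Sellers' marginal cost at q' = 5.2976: 95 + 3·5.2976 = 110.8928.
Δq = 10.9722 − 5.2976 = 5.6746; wedge = 151.75 − 110.8928 = 40.8572.
Deadweight loss = ½ × 5.6746 × 40.8572 = €115.92 million.

€115.92 million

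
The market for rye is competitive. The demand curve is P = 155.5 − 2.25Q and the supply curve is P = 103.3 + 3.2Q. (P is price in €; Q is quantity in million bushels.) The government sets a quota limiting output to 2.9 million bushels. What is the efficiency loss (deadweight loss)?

€121.52 million

Competitive equilibrium: 155.5 − 2.25Q = 103.3 + 3.2Q → Q* = 9.578, P* = 133.9495.
At Q = 2.9: demand price = 155.5 − 2.25·2.9 = 148.975; supply price = 103.3 + 3.2·2.9 = 112.58.
ΔQ = 9.578 − 2.9 = 6.678; wedge = 148.975 − 112.58 = 36.395.
Deadweight loss = ½ × 6.678 × 36.395 = €121.52 million.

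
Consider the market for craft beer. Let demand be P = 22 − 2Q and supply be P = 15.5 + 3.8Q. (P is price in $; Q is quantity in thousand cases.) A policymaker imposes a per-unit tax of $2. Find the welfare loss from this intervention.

$0.34 thousand

Competitive equilibrium: 22 − 2Q = 15.5 + 3.8Q → Q* = 1.1207, P* = 19.7586.
With the tax, the buyer price exceeds the seller price by 2: (22 − 2Q) − (15.5 + 3.8Q) = 2 → Q' = 0.7759.
ΔQ = 1.1207 − 0.7759 = 0.3448; the wedge equals the tax, 2.
Deadweight loss = ½ × 0.3448 × 2 = $0.34 thousand.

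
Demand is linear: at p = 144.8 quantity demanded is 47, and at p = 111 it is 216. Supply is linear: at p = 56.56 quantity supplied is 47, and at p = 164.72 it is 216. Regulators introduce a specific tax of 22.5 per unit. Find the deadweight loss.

301.34

Demand slope = (111 − 144.8)/(216 − 47) = −0.2, so p = 154.2 − 0.2q.
Supply slope = (164.72 − 56.56)/(216 − 47) = 0.64, so p = 26.48 + 0.64q.
Competitive equilibrium: 154.2 − 0.2q = 26.48 + 0.64q → q* = 152.0476, p* = 123.7905.
With the tax, the buyer price exceeds the seller price by 22.5: (154.2 − 0.2q) − (26.48 + 0.64q) = 22.5 → q' = 125.2619.
Δq = 152.0476 − 125.2619 = 26.7857; the wedge equals the tax, 22.5.
Deadweight loss = ½ × 26.7857 × 22.5 = 301.34.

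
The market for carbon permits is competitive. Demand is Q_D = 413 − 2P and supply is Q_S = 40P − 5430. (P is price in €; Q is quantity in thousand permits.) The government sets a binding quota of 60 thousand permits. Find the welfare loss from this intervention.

In inverse form: demand P = 206.5 − 0.5Q, supply P = 135.75 + 0.025Q.
Competitive equilibrium: 206.5 − 0.5Q = 135.75 + 0.025Q → Q* = 134.7619, P* = 139.119.
At Q = 60: demand price = 206.5 − 0.5·60 = 176.5; supply price = 135.75 + 0.025·60 = 137.25.
ΔQ = 134.7619 − 60 = 74.7619; wedge = 176.5 − 137.25 = 39.25.
DWL = ½ × 74.7619 × 39.25 = €1467.20 thousand.

€1467.20 thousand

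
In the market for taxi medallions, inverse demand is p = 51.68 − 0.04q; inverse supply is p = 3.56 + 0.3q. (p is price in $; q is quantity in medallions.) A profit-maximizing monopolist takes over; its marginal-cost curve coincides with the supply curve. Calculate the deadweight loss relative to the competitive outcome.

Competitive equilibrium: 51.68 − 0.04q = 3.56 + 0.3q → q* = 141.5294, p* = 46.0188.
Marginal revenue: MR = 51.68 − 0.08q. Set MR = MC: 51.68 − 0.08q = 3.56 + 0.3q → q_m = 126.6316.
Price p_m = 51.68 − 0.04·126.6316 = 46.6147; MC(q_m) = 3.56 + 0.3·126.6316 = 41.5495.
Competitive q* = 141.5294, so Δq = 14.8978; wedge = 46.6147 − 41.5495 = 5.0652.
Welfare loss = ½ × 14.8978 × 5.0652 = $37.73.

$37.73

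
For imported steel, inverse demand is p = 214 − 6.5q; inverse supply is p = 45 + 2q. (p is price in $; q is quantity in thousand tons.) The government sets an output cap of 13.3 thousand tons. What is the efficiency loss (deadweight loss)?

$184.14 thousand

Competitive equilibrium: 214 − 6.5q = 45 + 2q → q* = 19.8824, p* = 84.7647.
At q = 13.3: demand price = 214 − 6.5·13.3 = 127.55; supply price = 45 + 2·13.3 = 71.6.
Δq = 19.8824 − 13.3 = 6.5824; wedge = 127.55 − 71.6 = 55.95.
The triangle = ½ × 6.5824 × 55.95 = $184.14 thousand.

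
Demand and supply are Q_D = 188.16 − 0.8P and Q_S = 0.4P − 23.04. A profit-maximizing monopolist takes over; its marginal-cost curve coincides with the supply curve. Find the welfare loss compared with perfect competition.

262.848

In inverse form: demand P = 235.2 − 1.25Q, supply P = 57.6 + 2.5Q.
Competitive equilibrium: 235.2 − 1.25Q = 57.6 + 2.5Q → Q* = 47.36, P* = 176.
Marginal revenue: MR = 235.2 − 2.5Q. Set MR = MC: 235.2 − 2.5Q = 57.6 + 2.5Q → Q_m = 35.52.
Price P_m = 235.2 − 1.25·35.52 = 190.8; MC(Q_m) = 57.6 + 2.5·35.52 = 146.4.
Competitive Q* = 47.36, so ΔQ = 11.84; wedge = 190.8 − 146.4 = 44.4.
DWL = ½ × 11.84 × 44.4 = 262.848.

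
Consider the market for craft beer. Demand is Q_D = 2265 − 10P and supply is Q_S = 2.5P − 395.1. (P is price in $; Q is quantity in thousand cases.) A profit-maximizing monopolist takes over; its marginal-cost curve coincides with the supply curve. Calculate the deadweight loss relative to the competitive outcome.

$130.19 thousand

In inverse form: demand P = 226.5 − 0.1Q, supply P = 158.04 + 0.4Q.
Competitive equilibrium: 226.5 − 0.1Q = 158.04 + 0.4Q → Q* = 136.92, P* = 212.808.
Marginal revenue: MR = 226.5 − 0.2Q. Set MR = MC: 226.5 − 0.2Q = 158.04 + 0.4Q → Q_m = 114.1.
Price P_m = 226.5 − 0.1·114.1 = 215.09; MC(Q_m) = 158.04 + 0.4·114.1 = 203.68.
Competitive Q* = 136.92, so ΔQ = 22.82; wedge = 215.09 − 203.68 = 11.41.
Welfare loss = ½ × 22.82 × 11.41 = $130.19 thousand.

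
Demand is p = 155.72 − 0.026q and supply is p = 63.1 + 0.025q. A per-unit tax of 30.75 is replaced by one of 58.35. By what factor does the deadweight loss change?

Competitive equilibrium: 155.72 − 0.026q = 63.1 + 0.025q → q* = 1816.0784, p* = 108.502.
For a per-unit tax t: Δq = t/0.051, so DWL = ½·t·(t/0.051) = t²/0.102.
At t = 30.75: DWL = 9270.221. At t = 58.35: DWL = 33379.632.
Ratio = (58.35/30.75)² = 3.601.

3.601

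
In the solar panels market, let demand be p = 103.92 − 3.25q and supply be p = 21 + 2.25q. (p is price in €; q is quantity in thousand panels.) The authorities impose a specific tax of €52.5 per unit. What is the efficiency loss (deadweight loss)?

Competitive equilibrium: 103.92 − 3.25q = 21 + 2.25q → q* = 15.0764, p* = 54.9218.
With the tax, the buyer price exceeds the seller price by 52.5: (103.92 − 3.25q) − (21 + 2.25q) = 52.5 → q' = 5.5309.
Δq = 15.0764 − 5.5309 = 9.5455; the wedge equals the tax, 52.5.
Deadweight loss = ½ × 9.5455 × 52.5 = €250.57 thousand.

€250.57 thousand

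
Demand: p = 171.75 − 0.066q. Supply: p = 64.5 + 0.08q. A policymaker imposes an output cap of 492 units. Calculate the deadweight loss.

4296.01

Competitive equilibrium: 171.75 − 0.066q = 64.5 + 0.08q → q* = 734.589, p* = 123.2671.
At q = 492: demand price = 171.75 − 0.066·492 = 139.278; supply price = 64.5 + 0.08·492 = 103.86.
Δq = 734.589 − 492 = 242.589; wedge = 139.278 − 103.86 = 35.418.
DWL = ½ × 242.589 × 35.418 = 4296.01.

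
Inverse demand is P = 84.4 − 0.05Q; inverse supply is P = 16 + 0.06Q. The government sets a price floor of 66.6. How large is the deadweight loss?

Competitive equilibrium: 84.4 − 0.05Q = 16 + 0.06Q → Q* = 621.8182, P* = 53.3091.
At the floor P = 66.6, quantity demanded = (84.4 − 66.6)/0.05 = 356.
Sellers' marginal cost at Q' = 356: 16 + 0.06·356 = 37.36.
ΔQ = 621.8182 − 356 = 265.8182; wedge = 66.6 − 37.36 = 29.24.
Deadweight loss = ½ × 265.8182 × 29.24 = 3886.26.

3886.26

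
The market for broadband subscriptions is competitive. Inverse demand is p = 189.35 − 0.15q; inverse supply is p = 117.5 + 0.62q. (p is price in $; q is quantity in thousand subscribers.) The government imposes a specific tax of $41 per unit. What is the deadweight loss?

Competitive equilibrium: 189.35 − 0.15q = 117.5 + 0.62q → q* = 93.3117, p* = 175.3532.
With the tax, the buyer price exceeds the seller price by 41: (189.35 − 0.15q) − (117.5 + 0.62q) = 41 → q' = 40.0649.
Δq = 93.3117 − 40.0649 = 53.2468; the wedge equals the tax, 41.
DWL = ½ × 53.2468 × 41 = $1091.56 thousand.

$1091.56 thousand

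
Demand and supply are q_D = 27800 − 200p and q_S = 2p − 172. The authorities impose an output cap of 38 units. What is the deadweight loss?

In inverse form: demand p = 139 − 0.005q, supply p = 86 + 0.5q.
Competitive equilibrium: 139 − 0.005q = 86 + 0.5q → q* = 104.9505, p* = 138.4752.
At q = 38: demand price = 139 − 0.005·38 = 138.81; supply price = 86 + 0.5·38 = 105.
Δq = 104.9505 − 38 = 66.9505; wedge = 138.81 − 105 = 33.81.
Deadweight loss = ½ × 66.9505 × 33.81 = 1131.80.

1131.80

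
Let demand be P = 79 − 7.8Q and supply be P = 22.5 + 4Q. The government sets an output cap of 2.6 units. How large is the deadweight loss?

Competitive equilibrium: 79 − 7.8Q = 22.5 + 4Q → Q* = 4.7881, P* = 41.6525.
At Q = 2.6: demand price = 79 − 7.8·2.6 = 58.72; supply price = 22.5 + 4·2.6 = 32.9.
ΔQ = 4.7881 − 2.6 = 2.1881; wedge = 58.72 − 32.9 = 25.82.
Welfare loss = ½ × 2.1881 × 25.82 = 28.25.

28.25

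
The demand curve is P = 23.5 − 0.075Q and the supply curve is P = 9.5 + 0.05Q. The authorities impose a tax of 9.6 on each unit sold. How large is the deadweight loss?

368.64

Competitive equilibrium: 23.5 − 0.075Q = 9.5 + 0.05Q → Q* = 112, P* = 15.1.
With the tax, the buyer price exceeds the seller price by 9.6: (23.5 − 0.075Q) − (9.5 + 0.05Q) = 9.6 → Q' = 35.2.
ΔQ = 112 − 35.2 = 76.8; the wedge equals the tax, 9.6.
DWL = ½ × 76.8 × 9.6 = 368.64.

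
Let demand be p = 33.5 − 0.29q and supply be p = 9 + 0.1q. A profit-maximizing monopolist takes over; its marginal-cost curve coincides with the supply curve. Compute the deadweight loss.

139.96

Competitive equilibrium: 33.5 − 0.29q = 9 + 0.1q → q* = 62.8205, p* = 15.2821.
Marginal revenue: MR = 33.5 − 0.58q. Set MR = MC: 33.5 − 0.58q = 9 + 0.1q → q_m = 36.0294.
Price p_m = 33.5 − 0.29·36.0294 = 23.0515; MC(q_m) = 9 + 0.1·36.0294 = 12.6029.
Competitive q* = 62.8205, so Δq = 26.7911; wedge = 23.0515 − 12.6029 = 10.4486.
Deadweight loss = ½ × 26.7911 × 10.4486 = 139.96.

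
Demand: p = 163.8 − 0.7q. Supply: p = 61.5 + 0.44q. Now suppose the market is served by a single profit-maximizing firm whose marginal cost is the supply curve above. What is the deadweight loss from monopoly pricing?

664.32

Competitive equilibrium: 163.8 − 0.7q = 61.5 + 0.44q → q* = 89.7368, p* = 100.9842.
Marginal revenue: MR = 163.8 − 1.4q. Set MR = MC: 163.8 − 1.4q = 61.5 + 0.44q → q_m = 55.5978.
Price p_m = 163.8 − 0.7·55.5978 = 124.8815; MC(q_m) = 61.5 + 0.44·55.5978 = 85.963.
Competitive q* = 89.7368, so Δq = 34.139; wedge = 124.8815 − 85.963 = 38.9185.
Welfare loss = ½ × 34.139 × 38.9185 = 664.32.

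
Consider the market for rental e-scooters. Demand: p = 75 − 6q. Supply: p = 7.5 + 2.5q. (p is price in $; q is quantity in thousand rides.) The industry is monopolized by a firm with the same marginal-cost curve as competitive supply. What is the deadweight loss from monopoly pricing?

Competitive equilibrium: 75 − 6q = 7.5 + 2.5q → q* = 7.9412, p* = 27.3529.
Marginal revenue: MR = 75 − 12q. Set MR = MC: 75 − 12q = 7.5 + 2.5q → q_m = 4.6552.
Price p_m = 75 − 6·4.6552 = 47.0688; MC(q_m) = 7.5 + 2.5·4.6552 = 19.138.
Competitive q* = 7.9412, so Δq = 3.286; wedge = 47.0688 − 19.138 = 27.9308.
Deadweight loss = ½ × 3.286 × 27.9308 = $45.89 thousand.

$45.89 thousand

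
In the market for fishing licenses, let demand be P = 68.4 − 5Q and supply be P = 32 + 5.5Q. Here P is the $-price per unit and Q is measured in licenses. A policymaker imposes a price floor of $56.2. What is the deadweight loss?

$5.53

Competitive equilibrium: 68.4 − 5Q = 32 + 5.5Q → Q* = 3.4667, P* = 51.0667.
At the floor P = 56.2, quantity demanded = (68.4 − 56.2)/5 = 2.44.
Sellers' marginal cost at Q' = 2.44: 32 + 5.5·2.44 = 45.42.
ΔQ = 3.4667 − 2.44 = 1.0267; wedge = 56.2 − 45.42 = 10.78.
Welfare loss = ½ × 1.0267 × 10.78 = $5.53.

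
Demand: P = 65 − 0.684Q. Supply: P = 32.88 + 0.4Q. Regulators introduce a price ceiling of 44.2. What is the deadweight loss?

0.96

Competitive equilibrium: 65 − 0.684Q = 32.88 + 0.4Q → Q* = 29.631, P* = 44.7324.
At the ceiling P = 44.2, quantity supplied = (44.2 − 32.88)/0.4 = 28.3.
Willingness to pay at Q' = 28.3: 65 − 0.684·28.3 = 45.6428.
ΔQ = 29.631 − 28.3 = 1.331; wedge = 45.6428 − 44.2 = 1.4428.
DWL = ½ × 1.331 × 1.4428 = 0.96.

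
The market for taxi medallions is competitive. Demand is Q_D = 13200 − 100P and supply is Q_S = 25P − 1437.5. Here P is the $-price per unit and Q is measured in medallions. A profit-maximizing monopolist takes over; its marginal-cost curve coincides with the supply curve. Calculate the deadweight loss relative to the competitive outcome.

$1541.74

In inverse form: demand P = 132 − 0.01Q, supply P = 57.5 + 0.04Q.
Competitive equilibrium: 132 − 0.01Q = 57.5 + 0.04Q → Q* = 1490, P* = 117.1.
Marginal revenue: MR = 132 − 0.02Q. Set MR = MC: 132 − 0.02Q = 57.5 + 0.04Q → Q_m = 1241.66667.
Price P_m = 132 − 0.01·1241.66667 = 119.58333; MC(Q_m) = 57.5 + 0.04·1241.66667 = 107.16667.
Competitive Q* = 1490, so ΔQ = 248.33333; wedge = 119.58333 − 107.16667 = 12.41666.
DWL = ½ × 248.33333 × 12.41666 = $1541.74.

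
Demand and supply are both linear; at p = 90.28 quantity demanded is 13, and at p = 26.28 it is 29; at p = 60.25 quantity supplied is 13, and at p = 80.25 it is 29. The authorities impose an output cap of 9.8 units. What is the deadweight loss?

208.86

Demand slope = (26.28 − 90.28)/(29 − 13) = −4, so p = 142.28 − 4q.
Supply slope = (80.25 − 60.25)/(29 − 13) = 1.25, so p = 44 + 1.25q.
Competitive equilibrium: 142.28 − 4q = 44 + 1.25q → q* = 18.72, p* = 67.4.
At q = 9.8: demand price = 142.28 − 4·9.8 = 103.08; supply price = 44 + 1.25·9.8 = 56.25.
Δq = 18.72 − 9.8 = 8.92; wedge = 103.08 − 56.25 = 46.83.
Welfare loss = ½ × 8.92 × 46.83 = 208.86.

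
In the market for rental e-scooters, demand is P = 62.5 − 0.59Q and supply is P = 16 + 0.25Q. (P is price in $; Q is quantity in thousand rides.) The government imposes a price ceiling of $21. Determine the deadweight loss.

Competitive equilibrium: 62.5 − 0.59Q = 16 + 0.25Q → Q* = 55.3571, P* = 29.8393.
At the ceiling P = 21, quantity supplied = (21 − 16)/0.25 = 20.
Willingness to pay at Q' = 20: 62.5 − 0.59·20 = 50.7.
ΔQ = 55.3571 − 20 = 35.3571; wedge = 50.7 − 21 = 29.7.
Welfare loss = ½ × 35.3571 × 29.7 = $525.05 thousand.

$525.05 thousand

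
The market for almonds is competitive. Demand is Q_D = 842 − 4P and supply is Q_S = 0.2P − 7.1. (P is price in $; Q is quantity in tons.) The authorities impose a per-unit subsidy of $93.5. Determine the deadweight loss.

In inverse form: demand P = 210.5 − 0.25Q, supply P = 35.5 + 5Q.
Competitive equilibrium: 210.5 − 0.25Q = 35.5 + 5Q → Q* = 33.3333, P* = 202.1667.
The subsidy lowers effective supply by 93.5: P = 5Q − 58.
New quantity: 210.5 − 0.25Q = 5Q − 58 → Q' = 51.1429.
Overproduction ΔQ = 51.1429 − 33.3333 = 17.8096; wedge = subsidy = 93.5.
Deadweight loss = ½ × 17.8096 × 93.5 = $832.60.

$832.60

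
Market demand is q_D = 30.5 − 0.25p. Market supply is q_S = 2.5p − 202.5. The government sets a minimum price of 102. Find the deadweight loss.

In inverse form: demand p = 122 − 4q, supply p = 81 + 0.4q.
Competitive equilibrium: 122 − 4q = 81 + 0.4q → q* = 9.3182, p* = 84.7273.
At the floor p = 102, quantity demanded = (122 − 102)/4 = 5.
Sellers' marginal cost at q' = 5: 81 + 0.4·5 = 83.
Δq = 9.3182 − 5 = 4.3182; wedge = 102 − 83 = 19.
Deadweight loss = ½ × 4.3182 × 19 = 41.02.

41.02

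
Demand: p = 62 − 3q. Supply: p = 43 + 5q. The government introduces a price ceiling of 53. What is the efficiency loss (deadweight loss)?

0.56

Competitive equilibrium: 62 − 3q = 43 + 5q → q* = 2.375, p* = 54.875.
At the ceiling p = 53, quantity supplied = (53 − 43)/5 = 2.
Willingness to pay at q' = 2: 62 − 3·2 = 56.
Δq = 2.375 − 2 = 0.375; wedge = 56 − 53 = 3.
Welfare loss = ½ × 0.375 × 3 = 0.56.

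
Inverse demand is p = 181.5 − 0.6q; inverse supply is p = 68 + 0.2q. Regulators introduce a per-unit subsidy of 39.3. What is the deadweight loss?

965.31

Competitive equilibrium: 181.5 − 0.6q = 68 + 0.2q → q* = 141.875, p* = 96.375.
The subsidy lowers effective supply by 39.3: p = 28.7 + 0.2q.
New quantity: 181.5 − 0.6q = 28.7 + 0.2q → q' = 191.
Overproduction Δq = 191 − 141.875 = 49.125; wedge = subsidy = 39.3.
Deadweight loss = ½ × 49.125 × 39.3 = 965.31.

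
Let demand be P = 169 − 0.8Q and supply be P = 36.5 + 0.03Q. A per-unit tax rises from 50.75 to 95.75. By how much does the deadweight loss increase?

Competitive equilibrium: 169 − 0.8Q = 36.5 + 0.03Q → Q* = 159.6386, P* = 41.2892.
For a per-unit tax t: ΔQ = t/0.83, so DWL = ½·t·(t/0.83) = t²/1.66.
At t = 50.75: DWL = 1551.544. At t = 95.75: DWL = 5522.929.
Increase = 5522.929 − 1551.544 = 3971.39.

3971.39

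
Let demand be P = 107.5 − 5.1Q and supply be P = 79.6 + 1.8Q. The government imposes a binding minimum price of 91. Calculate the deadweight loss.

Competitive equilibrium: 107.5 − 5.1Q = 79.6 + 1.8Q → Q* = 4.0435, P* = 86.8783.
At the floor P = 91, quantity demanded = (107.5 − 91)/5.1 = 3.2353.
Sellers' marginal cost at Q' = 3.2353: 79.6 + 1.8·3.2353 = 85.4235.
ΔQ = 4.0435 − 3.2353 = 0.8082; wedge = 91 − 85.4235 = 5.5765.
Deadweight loss = ½ × 0.8082 × 5.5765 = 2.25.

2.25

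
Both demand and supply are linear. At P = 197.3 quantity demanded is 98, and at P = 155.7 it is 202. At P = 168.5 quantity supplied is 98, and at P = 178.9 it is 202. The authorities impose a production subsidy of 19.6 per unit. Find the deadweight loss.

Demand slope = (155.7 − 197.3)/(202 − 98) = −0.4, so P = 236.5 − 0.4Q.
Supply slope = (178.9 − 168.5)/(202 − 98) = 0.1, so P = 158.7 + 0.1Q.
Competitive equilibrium: 236.5 − 0.4Q = 158.7 + 0.1Q → Q* = 155.6, P* = 174.26.
The subsidy lowers effective supply by 19.6: P = 139.1 + 0.1Q.
New quantity: 236.5 − 0.4Q = 139.1 + 0.1Q → Q' = 194.8.
Overproduction ΔQ = 194.8 − 155.6 = 39.2; wedge = subsidy = 19.6.
Deadweight loss = ½ × 39.2 × 19.6 = 384.16.

384.16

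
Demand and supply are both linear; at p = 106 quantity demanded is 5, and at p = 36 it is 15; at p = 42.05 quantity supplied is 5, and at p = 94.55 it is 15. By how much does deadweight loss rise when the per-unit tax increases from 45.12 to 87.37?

228.48

Demand slope = (36 − 106)/(15 − 5) = −7, so p = 141 − 7q.
Supply slope = (94.55 − 42.05)/(15 − 5) = 5.25, so p = 15.8 + 5.25q.
Competitive equilibrium: 141 − 7q = 15.8 + 5.25q → q* = 10.2204, p* = 69.4571.
For a per-unit tax t: Δq = t/12.25, so DWL = ½·t·(t/12.25) = t²/24.5.
At t = 45.12: DWL = 83.094. At t = 87.37: DWL = 311.572.
Increase = 311.572 − 83.094 = 228.48.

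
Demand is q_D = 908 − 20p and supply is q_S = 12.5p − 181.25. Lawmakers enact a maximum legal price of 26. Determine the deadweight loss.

573.64

In inverse form: demand p = 45.4 − 0.05q, supply p = 14.5 + 0.08q.
Competitive equilibrium: 45.4 − 0.05q = 14.5 + 0.08q → q* = 237.6923, p* = 33.5154.
At the ceiling p = 26, quantity supplied = (26 − 14.5)/0.08 = 143.75.
Willingness to pay at q' = 143.75: 45.4 − 0.05·143.75 = 38.2125.
Δq = 237.6923 − 143.75 = 93.9423; wedge = 38.2125 − 26 = 12.2125.
DWL = ½ × 93.9423 × 12.2125 = 573.64.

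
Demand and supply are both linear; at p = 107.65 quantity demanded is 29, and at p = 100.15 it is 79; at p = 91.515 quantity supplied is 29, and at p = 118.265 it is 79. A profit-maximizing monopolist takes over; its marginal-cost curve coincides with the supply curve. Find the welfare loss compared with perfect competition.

Demand slope = (100.15 − 107.65)/(79 − 29) = −0.15, so p = 112 − 0.15q.
Supply slope = (118.265 − 91.515)/(79 − 29) = 0.535, so p = 76 + 0.535q.
Competitive equilibrium: 112 − 0.15q = 76 + 0.535q → q* = 52.5547, p* = 104.1168.
Marginal revenue: MR = 112 − 0.3q. Set MR = MC: 112 − 0.3q = 76 + 0.535q → q_m = 43.1138.
Price p_m = 112 − 0.15·43.1138 = 105.5329; MC(q_m) = 76 + 0.535·43.1138 = 99.0659.
Competitive q* = 52.5547, so Δq = 9.4409; wedge = 105.5329 − 99.0659 = 6.467.
DWL = ½ × 9.4409 × 6.467 = 30.53.

30.53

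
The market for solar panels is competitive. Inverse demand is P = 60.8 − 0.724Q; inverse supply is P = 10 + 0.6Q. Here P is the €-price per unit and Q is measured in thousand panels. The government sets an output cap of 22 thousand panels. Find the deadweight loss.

Competitive equilibrium: 60.8 − 0.724Q = 10 + 0.6Q → Q* = 38.3686, P* = 33.0211.
At Q = 22: demand price = 60.8 − 0.724·22 = 44.872; supply price = 10 + 0.6·22 = 23.2.
ΔQ = 38.3686 − 22 = 16.3686; wedge = 44.872 − 23.2 = 21.672.
Welfare loss = ½ × 16.3686 × 21.672 = €177.37 thousand.

€177.37 thousand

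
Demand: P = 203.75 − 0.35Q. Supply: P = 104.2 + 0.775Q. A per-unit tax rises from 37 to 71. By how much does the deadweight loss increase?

Competitive equilibrium: 203.75 − 0.35Q = 104.2 + 0.775Q → Q* = 88.4889, P* = 172.7789.
For a per-unit tax t: ΔQ = t/1.125, so DWL = ½·t·(t/1.125) = t²/2.25.
At t = 37: DWL = 608.444. At t = 71: DWL = 2240.444.
Increase = 2240.444 − 608.444 = 1632.

1632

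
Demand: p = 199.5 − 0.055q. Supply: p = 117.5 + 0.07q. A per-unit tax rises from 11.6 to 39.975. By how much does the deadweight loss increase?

Competitive equilibrium: 199.5 − 0.055q = 117.5 + 0.07q → q* = 656, p* = 163.42.
For a per-unit tax t: Δq = t/0.125, so DWL = ½·t·(t/0.125) = t²/0.25.
At t = 11.6: DWL = 538.24. At t = 39.975: DWL = 6392.003.
Increase = 6392.003 − 538.24 = 5853.76.

5853.76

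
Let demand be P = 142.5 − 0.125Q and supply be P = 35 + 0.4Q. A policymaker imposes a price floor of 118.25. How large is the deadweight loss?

Competitive equilibrium: 142.5 − 0.125Q = 35 + 0.4Q → Q* = 204.7619, P* = 116.9048.
At the floor P = 118.25, quantity demanded = (142.5 − 118.25)/0.125 = 194.
Sellers' marginal cost at Q' = 194: 35 + 0.4·194 = 112.6.
ΔQ = 204.7619 − 194 = 10.7619; wedge = 118.25 − 112.6 = 5.65.
The triangle = ½ × 10.7619 × 5.65 = 30.40.

30.40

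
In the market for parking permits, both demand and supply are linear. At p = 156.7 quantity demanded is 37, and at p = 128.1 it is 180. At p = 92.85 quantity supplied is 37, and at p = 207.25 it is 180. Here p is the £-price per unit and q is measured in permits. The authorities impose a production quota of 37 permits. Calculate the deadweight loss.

Demand slope = (128.1 − 156.7)/(180 − 37) = −0.2, so p = 164.1 − 0.2q.
Supply slope = (207.25 − 92.85)/(180 − 37) = 0.8, so p = 63.25 + 0.8q.
Competitive equilibrium: 164.1 − 0.2q = 63.25 + 0.8q → q* = 100.85, p* = 143.93.
At q = 37: demand price = 164.1 − 0.2·37 = 156.7; supply price = 63.25 + 0.8·37 = 92.85.
Δq = 100.85 − 37 = 63.85; wedge = 156.7 − 92.85 = 63.85.
Deadweight loss = ½ × 63.85 × 63.85 = £2038.41.

£2038.41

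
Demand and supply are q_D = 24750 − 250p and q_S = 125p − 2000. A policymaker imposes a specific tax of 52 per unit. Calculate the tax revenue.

134333.33

In inverse form: demand p = 99 − 0.004q, supply p = 16 + 0.008q.
Competitive equilibrium: 99 − 0.004q = 16 + 0.008q → q* = 6916.6667, p* = 71.3333.
With the tax, the buyer price exceeds the seller price by 52: (99 − 0.004q) − (16 + 0.008q) = 52 → q' = 2583.3333.
Tax revenue = 52 × 2583.3333 = 134333.33.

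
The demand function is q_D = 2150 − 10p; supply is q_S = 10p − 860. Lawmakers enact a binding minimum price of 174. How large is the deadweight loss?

5522.50

In inverse form: demand p = 215 − 0.1q, supply p = 86 + 0.1q.
Competitive equilibrium: 215 − 0.1q = 86 + 0.1q → q* = 645, p* = 150.5.
At the floor p = 174, quantity demanded = (215 − 174)/0.1 = 410.
Sellers' marginal cost at q' = 410: 86 + 0.1·410 = 127.
Δq = 645 − 410 = 235; wedge = 174 − 127 = 47.
Deadweight loss = ½ × 235 × 47 = 5522.50.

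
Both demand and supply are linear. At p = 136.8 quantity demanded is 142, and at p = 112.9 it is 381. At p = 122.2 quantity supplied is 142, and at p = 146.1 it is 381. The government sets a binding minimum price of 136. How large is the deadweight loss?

Demand slope = (112.9 − 136.8)/(381 − 142) = −0.1, so p = 151 − 0.1q.
Supply slope = (146.1 − 122.2)/(381 − 142) = 0.1, so p = 108 + 0.1q.
Competitive equilibrium: 151 − 0.1q = 108 + 0.1q → q* = 215, p* = 129.5.
At the floor p = 136, quantity demanded = (151 − 136)/0.1 = 150.
Sellers' marginal cost at q' = 150: 108 + 0.1·150 = 123.
Δq = 215 − 150 = 65; wedge = 136 − 123 = 13.
DWL = ½ × 65 × 13 = 422.50.

422.50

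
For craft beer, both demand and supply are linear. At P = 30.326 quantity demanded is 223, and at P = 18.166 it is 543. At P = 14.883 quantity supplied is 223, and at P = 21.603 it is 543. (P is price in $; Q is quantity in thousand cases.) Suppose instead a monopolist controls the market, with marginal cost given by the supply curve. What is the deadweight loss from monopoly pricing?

$1063.83 thousand

Demand slope = (18.166 − 30.326)/(543 − 223) = −0.038, so P = 38.8 − 0.038Q.
Supply slope = (21.603 − 14.883)/(543 − 223) = 0.021, so P = 10.2 + 0.021Q.
Competitive equilibrium: 38.8 − 0.038Q = 10.2 + 0.021Q → Q* = 484.7458, P* = 20.3797.
Marginal revenue: MR = 38.8 − 0.076Q. Set MR = MC: 38.8 − 0.076Q = 10.2 + 0.021Q → Q_m = 294.8454.
Price P_m = 38.8 − 0.038·294.8454 = 27.5959; MC(Q_m) = 10.2 + 0.021·294.8454 = 16.3918.
Competitive Q* = 484.7458, so ΔQ = 189.9004; wedge = 27.5959 − 16.3918 = 11.2041.
DWL = ½ × 189.9004 × 11.2041 = $1063.83 thousand.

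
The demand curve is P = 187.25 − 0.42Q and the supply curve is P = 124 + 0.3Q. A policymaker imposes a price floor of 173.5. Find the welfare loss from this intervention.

1093.33

Competitive equilibrium: 187.25 − 0.42Q = 124 + 0.3Q → Q* = 87.8472, P* = 150.3542.
At the floor P = 173.5, quantity demanded = (187.25 − 173.5)/0.42 = 32.7381.
Sellers' marginal cost at Q' = 32.7381: 124 + 0.3·32.7381 = 133.8214.
ΔQ = 87.8472 − 32.7381 = 55.1091; wedge = 173.5 − 133.8214 = 39.6786.
DWL = ½ × 55.1091 × 39.6786 = 1093.33.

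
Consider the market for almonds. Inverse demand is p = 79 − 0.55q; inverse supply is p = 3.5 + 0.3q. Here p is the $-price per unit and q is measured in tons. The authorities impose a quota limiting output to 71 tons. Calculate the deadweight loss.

Competitive equilibrium: 79 − 0.55q = 3.5 + 0.3q → q* = 88.8235, p* = 30.1471.
At q = 71: demand price = 79 − 0.55·71 = 39.95; supply price = 3.5 + 0.3·71 = 24.8.
Δq = 88.8235 − 71 = 17.8235; wedge = 39.95 − 24.8 = 15.15.
Welfare loss = ½ × 17.8235 × 15.15 = $135.01.

$135.01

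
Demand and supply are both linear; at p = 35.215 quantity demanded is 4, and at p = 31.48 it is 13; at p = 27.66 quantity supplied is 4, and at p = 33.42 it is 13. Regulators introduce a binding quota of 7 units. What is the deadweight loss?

9.13

Demand slope = (31.48 − 35.215)/(13 − 4) = −0.415, so p = 36.875 − 0.415q.
Supply slope = (33.42 − 27.66)/(13 − 4) = 0.64, so p = 25.1 + 0.64q.
Competitive equilibrium: 36.875 − 0.415q = 25.1 + 0.64q → q* = 11.1611, p* = 32.2431.
At q = 7: demand price = 36.875 − 0.415·7 = 33.97; supply price = 25.1 + 0.64·7 = 29.58.
Δq = 11.1611 − 7 = 4.1611; wedge = 33.97 − 29.58 = 4.39.
DWL = ½ × 4.1611 × 4.39 = 9.13.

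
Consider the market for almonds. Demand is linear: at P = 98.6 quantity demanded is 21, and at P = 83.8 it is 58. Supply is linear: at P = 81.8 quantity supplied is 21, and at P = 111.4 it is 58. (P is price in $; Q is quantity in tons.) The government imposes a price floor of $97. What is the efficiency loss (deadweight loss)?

$60

Demand slope = (83.8 − 98.6)/(58 − 21) = −0.4, so P = 107 − 0.4Q.
Supply slope = (111.4 − 81.8)/(58 − 21) = 0.8, so P = 65 + 0.8Q.
Competitive equilibrium: 107 − 0.4Q = 65 + 0.8Q → Q* = 35, P* = 93.
At the floor P = 97, quantity demanded = (107 − 97)/0.4 = 25.
Sellers' marginal cost at Q' = 25: 65 + 0.8·25 = 85.
ΔQ = 35 − 25 = 10; wedge = 97 − 85 = 12.
The triangle = ½ × 10 × 12 = $60.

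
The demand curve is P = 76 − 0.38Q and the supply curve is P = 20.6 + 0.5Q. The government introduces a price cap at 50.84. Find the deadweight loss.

2.69

Competitive equilibrium: 76 − 0.38Q = 20.6 + 0.5Q → Q* = 62.9545, P* = 52.0773.
At the ceiling P = 50.84, quantity supplied = (50.84 − 20.6)/0.5 = 60.48.
Willingness to pay at Q' = 60.48: 76 − 0.38·60.48 = 53.0176.
ΔQ = 62.9545 − 60.48 = 2.4745; wedge = 53.0176 − 50.84 = 2.1776.
DWL = ½ × 2.4745 × 2.1776 = 2.69.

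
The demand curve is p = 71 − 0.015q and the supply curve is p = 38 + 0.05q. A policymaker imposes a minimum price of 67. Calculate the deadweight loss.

Competitive equilibrium: 71 − 0.015q = 38 + 0.05q → q* = 507.69231, p* = 63.38462.
At the floor p = 67, quantity demanded = (71 − 67)/0.015 = 266.66667.
Sellers' marginal cost at q' = 266.66667: 38 + 0.05·266.66667 = 51.33333.
Δq = 507.69231 − 266.66667 = 241.02564; wedge = 67 − 51.33333 = 15.66667.
Welfare loss = ½ × 241.02564 × 15.66667 = 1888.03.

1888.03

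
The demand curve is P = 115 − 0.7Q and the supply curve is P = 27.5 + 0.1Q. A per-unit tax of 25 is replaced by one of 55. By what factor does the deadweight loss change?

Competitive equilibrium: 115 − 0.7Q = 27.5 + 0.1Q → Q* = 109.375, P* = 38.4375.
For a per-unit tax t: ΔQ = t/0.8, so DWL = ½·t·(t/0.8) = t²/1.6.
At t = 25: DWL = 390.625. At t = 55: DWL = 1890.625.
Ratio = (55/25)² = 4.84.

4.84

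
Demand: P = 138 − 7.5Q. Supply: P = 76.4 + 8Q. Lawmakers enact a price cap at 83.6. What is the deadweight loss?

73.24

Competitive equilibrium: 138 − 7.5Q = 76.4 + 8Q → Q* = 3.9742, P* = 108.1935.
At the ceiling P = 83.6, quantity supplied = (83.6 − 76.4)/8 = 0.9.
Willingness to pay at Q' = 0.9: 138 − 7.5·0.9 = 131.25.
ΔQ = 3.9742 − 0.9 = 3.0742; wedge = 131.25 − 83.6 = 47.65.
Welfare loss = ½ × 3.0742 × 47.65 = 73.24.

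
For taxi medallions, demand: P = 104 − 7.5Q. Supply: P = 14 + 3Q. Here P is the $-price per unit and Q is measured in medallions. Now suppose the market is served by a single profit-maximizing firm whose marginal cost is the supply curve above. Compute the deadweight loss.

$66.96

Competitive equilibrium: 104 − 7.5Q = 14 + 3Q → Q* = 8.5714, P* = 39.7143.
Marginal revenue: MR = 104 − 15Q. Set MR = MC: 104 − 15Q = 14 + 3Q → Q_m = 5.
Price P_m = 104 − 7.5·5 = 66.5; MC(Q_m) = 14 + 3·5 = 29.
Competitive Q* = 8.5714, so ΔQ = 3.5714; wedge = 66.5 − 29 = 37.5.
The triangle = ½ × 3.5714 × 37.5 = $66.96.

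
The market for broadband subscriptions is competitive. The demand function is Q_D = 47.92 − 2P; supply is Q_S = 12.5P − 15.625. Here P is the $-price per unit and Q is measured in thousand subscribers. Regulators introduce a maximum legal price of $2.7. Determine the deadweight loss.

$128.26 thousand

In inverse form: demand P = 23.96 − 0.5Q, supply P = 1.25 + 0.08Q.
Competitive equilibrium: 23.96 − 0.5Q = 1.25 + 0.08Q → Q* = 39.1552, P* = 4.3824.
At the ceiling P = 2.7, quantity supplied = (2.7 − 1.25)/0.08 = 18.125.
Willingness to pay at Q' = 18.125: 23.96 − 0.5·18.125 = 14.8975.
ΔQ = 39.1552 − 18.125 = 21.0302; wedge = 14.8975 − 2.7 = 12.1975.
DWL = ½ × 21.0302 × 12.1975 = $128.26 thousand.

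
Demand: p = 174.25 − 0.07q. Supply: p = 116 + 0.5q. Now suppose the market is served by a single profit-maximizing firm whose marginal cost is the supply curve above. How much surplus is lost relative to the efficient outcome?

35.61

Competitive equilibrium: 174.25 − 0.07q = 116 + 0.5q → q* = 102.193, p* = 167.0965.
Marginal revenue: MR = 174.25 − 0.14q. Set MR = MC: 174.25 − 0.14q = 116 + 0.5q → q_m = 91.0156.
Price p_m = 174.25 − 0.07·91.0156 = 167.8789; MC(q_m) = 116 + 0.5·91.0156 = 161.5078.
Competitive q* = 102.193, so Δq = 11.1774; wedge = 167.8789 − 161.5078 = 6.3711.
DWL = ½ × 11.1774 × 6.3711 = 35.61.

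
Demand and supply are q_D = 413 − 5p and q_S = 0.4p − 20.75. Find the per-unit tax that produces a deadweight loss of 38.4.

14.4

In inverse form: demand p = 82.6 − 0.2q, supply p = 51.875 + 2.5q.
Competitive equilibrium: 82.6 − 0.2q = 51.875 + 2.5q → q* = 11.3796, p* = 80.3241.
A tax t gives Δq = t/2.7 and wedge t, so DWL = t²/5.4.
t²/5.4 = 38.4 → t² = 207.36 → t = 14.4.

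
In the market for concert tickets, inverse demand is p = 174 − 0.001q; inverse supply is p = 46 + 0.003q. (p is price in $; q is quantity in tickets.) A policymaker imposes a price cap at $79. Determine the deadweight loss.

$882000

Competitive equilibrium: 174 − 0.001q = 46 + 0.003q → q* = 32000, p* = 142.
At the ceiling p = 79, quantity supplied = (79 − 46)/0.003 = 11000.
Willingness to pay at q' = 11000: 174 − 0.001·11000 = 163.
Δq = 32000 − 11000 = 21000; wedge = 163 − 79 = 84.
The triangle = ½ × 21000 × 84 = $882000.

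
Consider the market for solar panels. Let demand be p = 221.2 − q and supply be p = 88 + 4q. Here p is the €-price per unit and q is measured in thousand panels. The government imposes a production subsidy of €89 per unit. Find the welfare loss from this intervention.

Competitive equilibrium: 221.2 − q = 88 + 4q → q* = 26.64, p* = 194.56.
The subsidy lowers effective supply by 89: p = 4q − 1.
New quantity: 221.2 − q = 4q − 1 → q' = 44.44.
Overproduction Δq = 44.44 − 26.64 = 17.8; wedge = subsidy = 89.
DWL = ½ × 17.8 × 89 = €792.10 thousand.

€792.10 thousand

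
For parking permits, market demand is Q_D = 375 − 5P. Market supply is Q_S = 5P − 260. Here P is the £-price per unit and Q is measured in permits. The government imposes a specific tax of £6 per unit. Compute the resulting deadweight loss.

In inverse form: demand P = 75 − 0.2Q, supply P = 52 + 0.2Q.
Competitive equilibrium: 75 − 0.2Q = 52 + 0.2Q → Q* = 57.5, P* = 63.5.
With the tax, the buyer price exceeds the seller price by 6: (75 − 0.2Q) − (52 + 0.2Q) = 6 → Q' = 42.5.
ΔQ = 57.5 − 42.5 = 15; the wedge equals the tax, 6.
DWL = ½ × 15 × 6 = £45.

£45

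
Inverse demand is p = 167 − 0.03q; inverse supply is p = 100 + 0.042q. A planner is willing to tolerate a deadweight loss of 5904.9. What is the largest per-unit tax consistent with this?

Competitive equilibrium: 167 − 0.03q = 100 + 0.042q → q* = 930.5556, p* = 139.0833.
A tax t gives Δq = t/0.072 and wedge t, so DWL = t²/0.144.
t²/0.144 = 5904.9 → t² = 850.3056 → t = 29.16.

29.16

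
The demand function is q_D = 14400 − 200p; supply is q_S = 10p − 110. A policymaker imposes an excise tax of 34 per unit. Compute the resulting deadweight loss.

5504.76

In inverse form: demand p = 72 − 0.005q, supply p = 11 + 0.1q.
Competitive equilibrium: 72 − 0.005q = 11 + 0.1q → q* = 580.9524, p* = 69.0952.
With the tax, the buyer price exceeds the seller price by 34: (72 − 0.005q) − (11 + 0.1q) = 34 → q' = 257.1429.
Δq = 580.9524 − 257.1429 = 323.8095; the wedge equals the tax, 34.
The triangle = ½ × 323.8095 × 34 = 5504.76.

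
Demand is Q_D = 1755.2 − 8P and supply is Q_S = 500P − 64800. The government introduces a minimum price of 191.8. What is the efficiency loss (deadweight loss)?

15016.14

In inverse form: demand P = 219.4 − 0.125Q, supply P = 129.6 + 0.002Q.
Competitive equilibrium: 219.4 − 0.125Q = 129.6 + 0.002Q → Q* = 707.0866, P* = 131.0142.
At the floor P = 191.8, quantity demanded = (219.4 − 191.8)/0.125 = 220.8.
Sellers' marginal cost at Q' = 220.8: 129.6 + 0.002·220.8 = 130.0416.
ΔQ = 707.0866 − 220.8 = 486.2866; wedge = 191.8 − 130.0416 = 61.7584.
Deadweight loss = ½ × 486.2866 × 61.7584 = 15016.14.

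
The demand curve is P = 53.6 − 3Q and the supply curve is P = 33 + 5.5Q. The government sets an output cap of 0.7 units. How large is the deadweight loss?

Competitive equilibrium: 53.6 − 3Q = 33 + 5.5Q → Q* = 2.4235, P* = 46.3294.
At Q = 0.7: demand price = 53.6 − 3·0.7 = 51.5; supply price = 33 + 5.5·0.7 = 36.85.
ΔQ = 2.4235 − 0.7 = 1.7235; wedge = 51.5 − 36.85 = 14.65.
Deadweight loss = ½ × 1.7235 × 14.65 = 12.62.

12.62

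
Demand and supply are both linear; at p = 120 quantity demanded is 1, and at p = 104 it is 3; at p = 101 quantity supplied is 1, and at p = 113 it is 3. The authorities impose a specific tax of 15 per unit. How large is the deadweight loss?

Demand slope = (104 − 120)/(3 − 1) = −8, so p = 128 − 8q.
Supply slope = (113 − 101)/(3 − 1) = 6, so p = 95 + 6q.
Competitive equilibrium: 128 − 8q = 95 + 6q → q* = 2.3571, p* = 109.1429.
With the tax, the buyer price exceeds the seller price by 15: (128 − 8q) − (95 + 6q) = 15 → q' = 1.2857.
Δq = 2.3571 − 1.2857 = 1.0714; the wedge equals the tax, 15.
DWL = ½ × 1.0714 × 15 = 8.04.

8.04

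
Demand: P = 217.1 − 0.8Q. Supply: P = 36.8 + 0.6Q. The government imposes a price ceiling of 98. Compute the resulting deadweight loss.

502.23

Competitive equilibrium: 217.1 − 0.8Q = 36.8 + 0.6Q → Q* = 128.7857, P* = 114.0714.
At the ceiling P = 98, quantity supplied = (98 − 36.8)/0.6 = 102.
Willingness to pay at Q' = 102: 217.1 − 0.8·102 = 135.5.
ΔQ = 128.7857 − 102 = 26.7857; wedge = 135.5 − 98 = 37.5.
The triangle = ½ × 26.7857 × 37.5 = 502.23.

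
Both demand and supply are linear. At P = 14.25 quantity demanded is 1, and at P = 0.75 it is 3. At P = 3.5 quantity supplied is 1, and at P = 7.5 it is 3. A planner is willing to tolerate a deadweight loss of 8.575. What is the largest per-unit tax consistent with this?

Demand slope = (0.75 − 14.25)/(3 − 1) = −6.75, so P = 21 − 6.75Q.
Supply slope = (7.5 − 3.5)/(3 − 1) = 2, so P = 1.5 + 2Q.
Competitive equilibrium: 21 − 6.75Q = 1.5 + 2Q → Q* = 2.2286, P* = 5.9571.
A tax t gives ΔQ = t/8.75 and wedge t, so DWL = t²/17.5.
t²/17.5 = 8.575 → t² = 150.0625 → t = 12.25.

12.25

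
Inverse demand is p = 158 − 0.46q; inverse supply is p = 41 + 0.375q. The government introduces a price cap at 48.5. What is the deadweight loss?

6024.01

Competitive equilibrium: 158 − 0.46q = 41 + 0.375q → q* = 140.1198, p* = 93.5449.
At the ceiling p = 48.5, quantity supplied = (48.5 − 41)/0.375 = 20.
Willingness to pay at q' = 20: 158 − 0.46·20 = 148.8.
Δq = 140.1198 − 20 = 120.1198; wedge = 148.8 − 48.5 = 100.3.
DWL = ½ × 120.1198 × 100.3 = 6024.01.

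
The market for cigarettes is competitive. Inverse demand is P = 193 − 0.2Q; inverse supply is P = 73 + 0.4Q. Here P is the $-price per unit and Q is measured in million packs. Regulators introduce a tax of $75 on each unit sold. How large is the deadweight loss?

Competitive equilibrium: 193 − 0.2Q = 73 + 0.4Q → Q* = 200, P* = 153.
With the tax, the buyer price exceeds the seller price by 75: (193 − 0.2Q) − (73 + 0.4Q) = 75 → Q' = 75.
ΔQ = 200 − 75 = 125; the wedge equals the tax, 75.
The triangle = ½ × 125 × 75 = $4687.50 million.

$4687.50 million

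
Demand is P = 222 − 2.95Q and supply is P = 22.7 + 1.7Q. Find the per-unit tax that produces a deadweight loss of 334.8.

55.8

Competitive equilibrium: 222 − 2.95Q = 22.7 + 1.7Q → Q* = 42.8602, P* = 95.5624.
A tax t gives ΔQ = t/4.65 and wedge t, so DWL = t²/9.3.
t²/9.3 = 334.8 → t² = 3113.64 → t = 55.8.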